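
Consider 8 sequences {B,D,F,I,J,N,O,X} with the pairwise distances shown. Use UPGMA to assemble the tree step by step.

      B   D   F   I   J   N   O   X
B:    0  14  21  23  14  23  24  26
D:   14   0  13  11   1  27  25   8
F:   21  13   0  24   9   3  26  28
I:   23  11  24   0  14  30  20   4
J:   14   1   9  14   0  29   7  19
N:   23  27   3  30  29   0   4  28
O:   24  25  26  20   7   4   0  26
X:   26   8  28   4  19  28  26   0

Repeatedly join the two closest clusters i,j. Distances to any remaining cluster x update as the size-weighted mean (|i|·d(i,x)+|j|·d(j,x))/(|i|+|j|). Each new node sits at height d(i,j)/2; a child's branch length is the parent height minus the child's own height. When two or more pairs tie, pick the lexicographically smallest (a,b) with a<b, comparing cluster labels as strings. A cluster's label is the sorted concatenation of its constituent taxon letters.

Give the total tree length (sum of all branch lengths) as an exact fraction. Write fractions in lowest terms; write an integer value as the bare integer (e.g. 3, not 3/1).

5987/120

step 1: merge (D,J) at d=1; branch lengths D→1/2, J→1/2; new cluster DJ
  updated: d(B,DJ)=14, d(DJ,F)=11, d(DJ,I)=25/2, d(DJ,N)=28, d(DJ,O)=16, d(DJ,X)=27/2
step 2: merge (F,N) at d=3; branch lengths F→3/2, N→3/2; new cluster FN
  updated: d(B,FN)=22, d(DJ,FN)=39/2, d(FN,I)=27, d(FN,O)=15, d(FN,X)=28
step 3: merge (I,X) at d=4; branch lengths I→2, X→2; new cluster IX
  updated: d(B,IX)=49/2, d(DJ,IX)=13, d(FN,IX)=55/2, d(IX,O)=23
step 4: merge (DJ,IX) at d=13; branch lengths DJ→6, IX→9/2; new cluster DIJX
  updated: d(B,DIJX)=77/4, d(DIJX,FN)=47/2, d(DIJX,O)=39/2
step 5: merge (FN,O) at d=15; branch lengths FN→6, O→15/2; new cluster FNO
  updated: d(B,FNO)=68/3, d(DIJX,FNO)=133/6
step 6: merge (B,DIJX) at d=77/4; branch lengths B→77/8, DIJX→25/8; new cluster BDIJX
  updated: d(BDIJX,FNO)=334/15
step 7: merge (BDIJX,FNO) at d=334/15; branch lengths BDIJX→181/120, FNO→109/30; new cluster BDFIJNOX
final tree: ((B:77/8,((D:1/2,J:1/2):6,(I:2,X:2):9/2):25/8):181/120,((F:3/2,N:3/2):6,O:15/2):109/30)
total length: 5987/120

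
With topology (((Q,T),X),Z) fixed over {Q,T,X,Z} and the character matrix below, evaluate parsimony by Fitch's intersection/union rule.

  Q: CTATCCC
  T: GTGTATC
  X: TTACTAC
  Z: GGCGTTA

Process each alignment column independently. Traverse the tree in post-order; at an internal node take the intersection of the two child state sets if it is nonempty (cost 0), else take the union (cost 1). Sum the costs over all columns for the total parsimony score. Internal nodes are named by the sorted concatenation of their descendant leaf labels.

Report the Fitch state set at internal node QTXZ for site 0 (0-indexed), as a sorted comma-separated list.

G

[col 0] QT: children Q:{C}, T:{G} ∪→ {C,G}; cost 1
[col 0] QTX: children QT:{C,G}, X:{T} ∪→ {C,G,T}; cost 1
[col 0] QTXZ: children QTX:{C,G,T}, Z:{G} ∩→ {G}; cost 0
[col 1] QT: children Q:{T}, T:{T} ∩→ {T}; cost 0
[col 1] QTX: children QT:{T}, X:{T} ∩→ {T}; cost 0
[col 1] QTXZ: children QTX:{T}, Z:{G} ∪→ {G,T}; cost 1
[col 2] QT: children Q:{A}, T:{G} ∪→ {A,G}; cost 1
[col 2] QTX: children QT:{A,G}, X:{A} ∩→ {A}; cost 0
[col 2] QTXZ: children QTX:{A}, Z:{C} ∪→ {A,C}; cost 1
[col 3] QT: children Q:{T}, T:{T} ∩→ {T}; cost 0
[col 3] QTX: children QT:{T}, X:{C} ∪→ {C,T}; cost 1
[col 3] QTXZ: children QTX:{C,T}, Z:{G} ∪→ {C,G,T}; cost 1
[col 4] QT: children Q:{C}, T:{A} ∪→ {A,C}; cost 1
[col 4] QTX: children QT:{A,C}, X:{T} ∪→ {A,C,T}; cost 1
[col 4] QTXZ: children QTX:{A,C,T}, Z:{T} ∩→ {T}; cost 0
[col 5] QT: children Q:{C}, T:{T} ∪→ {C,T}; cost 1
[col 5] QTX: children QT:{C,T}, X:{A} ∪→ {A,C,T}; cost 1
[col 5] QTXZ: children QTX:{A,C,T}, Z:{T} ∩→ {T}; cost 0
[col 6] QT: children Q:{C}, T:{C} ∩→ {C}; cost 0
[col 6] QTX: children QT:{C}, X:{C} ∩→ {C}; cost 0
[col 6] QTXZ: children QTX:{C}, Z:{A} ∪→ {A,C}; cost 1
per-site changes: [2, 1, 2, 2, 2, 2, 1]; total = 12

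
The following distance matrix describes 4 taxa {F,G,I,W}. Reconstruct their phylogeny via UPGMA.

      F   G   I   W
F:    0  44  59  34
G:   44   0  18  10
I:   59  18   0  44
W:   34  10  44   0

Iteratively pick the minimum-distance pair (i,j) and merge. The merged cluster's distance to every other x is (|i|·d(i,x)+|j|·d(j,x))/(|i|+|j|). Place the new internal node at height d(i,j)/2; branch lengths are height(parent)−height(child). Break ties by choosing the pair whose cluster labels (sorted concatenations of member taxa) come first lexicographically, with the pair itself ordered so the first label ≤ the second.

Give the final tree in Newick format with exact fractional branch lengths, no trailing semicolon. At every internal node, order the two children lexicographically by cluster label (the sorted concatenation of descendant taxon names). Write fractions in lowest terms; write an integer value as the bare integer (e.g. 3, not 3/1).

iteration 1: select G,W (d=10); attach at lengths (5, 5); label the merged cluster GW
  updated: d(F,GW)=39, d(GW,I)=31
iteration 2: select GW,I (d=31); attach at lengths (21/2, 31/2); label the merged cluster GIW
  updated: d(F,GIW)=137/3
iteration 3: select F,GIW (d=137/3); attach at lengths (137/6, 22/3); label the merged cluster FGIW
final tree: (F:137/6,((G:5,W:5):21/2,I:31/2):22/3)
total length: 397/6

(F:137/6,((G:5,W:5):21/2,I:31/2):22/3)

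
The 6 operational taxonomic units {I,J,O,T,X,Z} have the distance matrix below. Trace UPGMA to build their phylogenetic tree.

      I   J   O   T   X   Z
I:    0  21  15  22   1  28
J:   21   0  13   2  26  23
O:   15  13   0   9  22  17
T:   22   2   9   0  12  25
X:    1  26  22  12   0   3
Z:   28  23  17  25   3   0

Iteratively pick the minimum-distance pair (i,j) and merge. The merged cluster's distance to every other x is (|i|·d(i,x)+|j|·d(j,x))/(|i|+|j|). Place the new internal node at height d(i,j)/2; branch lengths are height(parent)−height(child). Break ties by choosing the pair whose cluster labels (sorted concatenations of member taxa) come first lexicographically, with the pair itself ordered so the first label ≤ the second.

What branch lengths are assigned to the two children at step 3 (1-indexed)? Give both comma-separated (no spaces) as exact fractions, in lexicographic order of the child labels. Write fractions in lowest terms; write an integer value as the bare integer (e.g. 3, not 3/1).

step 1: merge (I,X) at d=1; branch lengths I→1/2, X→1/2; new cluster IX
  updated: d(IX,J)=47/2, d(IX,O)=37/2, d(IX,T)=17, d(IX,Z)=31/2
step 2: merge (J,T) at d=2; branch lengths J→1, T→1; new cluster JT
  updated: d(IX,JT)=81/4, d(JT,O)=11, d(JT,Z)=24
step 3: merge (JT,O) at d=11; branch lengths JT→9/2, O→11/2; new cluster JOT
  updated: d(IX,JOT)=59/3, d(JOT,Z)=65/3
step 4: merge (IX,Z) at d=31/2; branch lengths IX→29/4, Z→31/4; new cluster IXZ
  updated: d(IXZ,JOT)=61/3
step 5: merge (IXZ,JOT) at d=61/3; branch lengths IXZ→29/12, JOT→14/3; new cluster IJOTXZ
final tree: (((I:1/2,X:1/2):29/4,Z:31/4):29/12,((J:1,T:1):9/2,O:11/2):14/3)
total length: 421/12

9/2,11/2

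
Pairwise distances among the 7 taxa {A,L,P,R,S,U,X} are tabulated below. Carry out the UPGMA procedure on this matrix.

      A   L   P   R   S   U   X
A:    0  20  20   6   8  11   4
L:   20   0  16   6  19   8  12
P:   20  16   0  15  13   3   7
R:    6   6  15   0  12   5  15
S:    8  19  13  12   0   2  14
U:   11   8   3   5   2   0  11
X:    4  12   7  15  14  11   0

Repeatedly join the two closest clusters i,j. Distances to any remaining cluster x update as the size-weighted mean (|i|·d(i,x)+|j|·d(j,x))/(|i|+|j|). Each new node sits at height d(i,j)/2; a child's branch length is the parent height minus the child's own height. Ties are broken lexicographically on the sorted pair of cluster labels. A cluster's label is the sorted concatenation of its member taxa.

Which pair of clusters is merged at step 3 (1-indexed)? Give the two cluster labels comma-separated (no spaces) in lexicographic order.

L,R

iteration 1: select S,U (d=2); attach at lengths (1, 1); label the merged cluster SU
  updated: d(A,SU)=19/2, d(L,SU)=27/2, d(P,SU)=8, d(R,SU)=17/2, d(SU,X)=25/2
iteration 2: select A,X (d=4); attach at lengths (2, 2); label the merged cluster AX
  updated: d(AX,L)=16, d(AX,P)=27/2, d(AX,R)=21/2, d(AX,SU)=11
iteration 3: select L,R (d=6); attach at lengths (3, 3); label the merged cluster LR
  updated: d(AX,LR)=53/4, d(LR,P)=31/2, d(LR,SU)=11
iteration 4: select P,SU (d=8); attach at lengths (4, 3); label the merged cluster PSU
  updated: d(AX,PSU)=71/6, d(LR,PSU)=25/2
iteration 5: select AX,PSU (d=71/6); attach at lengths (47/12, 23/12); label the merged cluster APSUX
  updated: d(APSUX,LR)=64/5
iteration 6: select APSUX,LR (d=64/5); attach at lengths (29/60, 17/5); label the merged cluster ALPRSUX
final tree: (((A:2,X:2):47/12,(P:4,(S:1,U:1):3):23/12):29/60,(L:3,R:3):17/5)
total length: 1723/60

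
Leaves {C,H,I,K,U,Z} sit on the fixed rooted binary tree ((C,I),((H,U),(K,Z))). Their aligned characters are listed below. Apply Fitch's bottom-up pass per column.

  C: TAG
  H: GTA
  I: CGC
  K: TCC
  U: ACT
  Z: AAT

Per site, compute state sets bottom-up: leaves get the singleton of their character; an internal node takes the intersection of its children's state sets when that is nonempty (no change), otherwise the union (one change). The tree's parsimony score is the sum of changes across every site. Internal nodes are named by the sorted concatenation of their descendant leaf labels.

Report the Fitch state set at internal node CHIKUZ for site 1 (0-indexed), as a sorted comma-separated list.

A,C,G

CI@0: {T} ∪ {C} = {C,T} (union, +1)
HU@0: {G} ∪ {A} = {A,G} (union, +1)
KZ@0: {T} ∪ {A} = {A,T} (union, +1)
HKUZ@0: {A,G} ∩ {A,T} = {A} (intersection, +0)
CHIKUZ@0: {C,T} ∪ {A} = {A,C,T} (union, +1)
CI@1: {A} ∪ {G} = {A,G} (union, +1)
HU@1: {T} ∪ {C} = {C,T} (union, +1)
KZ@1: {C} ∪ {A} = {A,C} (union, +1)
HKUZ@1: {C,T} ∩ {A,C} = {C} (intersection, +0)
CHIKUZ@1: {A,G} ∪ {C} = {A,C,G} (union, +1)
CI@2: {G} ∪ {C} = {C,G} (union, +1)
HU@2: {A} ∪ {T} = {A,T} (union, +1)
KZ@2: {C} ∪ {T} = {C,T} (union, +1)
HKUZ@2: {A,T} ∩ {C,T} = {T} (intersection, +0)
CHIKUZ@2: {C,G} ∪ {T} = {C,G,T} (union, +1)
per-site changes: [4, 4, 4]; total = 12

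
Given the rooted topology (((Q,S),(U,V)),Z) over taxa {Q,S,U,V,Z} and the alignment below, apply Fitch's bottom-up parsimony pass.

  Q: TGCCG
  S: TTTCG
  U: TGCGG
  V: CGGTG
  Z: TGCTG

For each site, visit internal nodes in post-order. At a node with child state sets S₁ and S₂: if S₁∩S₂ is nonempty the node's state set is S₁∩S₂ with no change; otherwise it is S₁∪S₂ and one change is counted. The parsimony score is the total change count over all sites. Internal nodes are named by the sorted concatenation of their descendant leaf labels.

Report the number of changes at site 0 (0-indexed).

1

QS@0: {T} ∩ {T} = {T} (intersection, +0)
UV@0: {T} ∪ {C} = {C,T} (union, +1)
QSUV@0: {T} ∩ {C,T} = {T} (intersection, +0)
QSUVZ@0: {T} ∩ {T} = {T} (intersection, +0)
QS@1: {G} ∪ {T} = {G,T} (union, +1)
UV@1: {G} ∩ {G} = {G} (intersection, +0)
QSUV@1: {G,T} ∩ {G} = {G} (intersection, +0)
QSUVZ@1: {G} ∩ {G} = {G} (intersection, +0)
QS@2: {C} ∪ {T} = {C,T} (union, +1)
UV@2: {C} ∪ {G} = {C,G} (union, +1)
QSUV@2: {C,T} ∩ {C,G} = {C} (intersection, +0)
QSUVZ@2: {C} ∩ {C} = {C} (intersection, +0)
QS@3: {C} ∩ {C} = {C} (intersection, +0)
UV@3: {G} ∪ {T} = {G,T} (union, +1)
QSUV@3: {C} ∪ {G,T} = {C,G,T} (union, +1)
QSUVZ@3: {C,G,T} ∩ {T} = {T} (intersection, +0)
QS@4: {G} ∩ {G} = {G} (intersection, +0)
UV@4: {G} ∩ {G} = {G} (intersection, +0)
QSUV@4: {G} ∩ {G} = {G} (intersection, +0)
QSUVZ@4: {G} ∩ {G} = {G} (intersection, +0)
per-site changes: [1, 1, 2, 2, 0]; total = 6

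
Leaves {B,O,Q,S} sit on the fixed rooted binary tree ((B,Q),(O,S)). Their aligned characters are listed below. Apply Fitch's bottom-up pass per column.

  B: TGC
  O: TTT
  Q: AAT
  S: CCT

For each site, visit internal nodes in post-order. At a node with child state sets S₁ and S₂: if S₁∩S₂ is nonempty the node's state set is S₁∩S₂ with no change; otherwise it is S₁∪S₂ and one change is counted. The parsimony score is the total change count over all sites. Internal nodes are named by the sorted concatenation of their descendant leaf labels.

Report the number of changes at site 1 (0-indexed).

[col 0] BQ: children B:{T}, Q:{A} ∪→ {A,T}; cost 1
[col 0] OS: children O:{T}, S:{C} ∪→ {C,T}; cost 1
[col 0] BOQS: children BQ:{A,T}, OS:{C,T} ∩→ {T}; cost 0
[col 1] BQ: children B:{G}, Q:{A} ∪→ {A,G}; cost 1
[col 1] OS: children O:{T}, S:{C} ∪→ {C,T}; cost 1
[col 1] BOQS: children BQ:{A,G}, OS:{C,T} ∪→ {A,C,G,T}; cost 1
[col 2] BQ: children B:{C}, Q:{T} ∪→ {C,T}; cost 1
[col 2] OS: children O:{T}, S:{T} ∩→ {T}; cost 0
[col 2] BOQS: children BQ:{C,T}, OS:{T} ∩→ {T}; cost 0
per-site changes: [2, 3, 1]; total = 6

3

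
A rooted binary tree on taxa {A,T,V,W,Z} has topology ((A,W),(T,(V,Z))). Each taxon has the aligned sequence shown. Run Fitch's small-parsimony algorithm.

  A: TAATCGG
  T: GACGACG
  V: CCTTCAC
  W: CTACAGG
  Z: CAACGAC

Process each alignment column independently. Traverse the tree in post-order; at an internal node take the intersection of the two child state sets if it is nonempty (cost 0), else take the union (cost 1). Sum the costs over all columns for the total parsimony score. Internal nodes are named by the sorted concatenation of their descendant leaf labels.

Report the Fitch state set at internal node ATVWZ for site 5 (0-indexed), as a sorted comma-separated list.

AW@0: {T} ∪ {C} = {C,T} (union, +1)
VZ@0: {C} ∩ {C} = {C} (intersection, +0)
TVZ@0: {G} ∪ {C} = {C,G} (union, +1)
ATVWZ@0: {C,T} ∩ {C,G} = {C} (intersection, +0)
AW@1: {A} ∪ {T} = {A,T} (union, +1)
VZ@1: {C} ∪ {A} = {A,C} (union, +1)
TVZ@1: {A} ∩ {A,C} = {A} (intersection, +0)
ATVWZ@1: {A,T} ∩ {A} = {A} (intersection, +0)
AW@2: {A} ∩ {A} = {A} (intersection, +0)
VZ@2: {T} ∪ {A} = {A,T} (union, +1)
TVZ@2: {C} ∪ {A,T} = {A,C,T} (union, +1)
ATVWZ@2: {A} ∩ {A,C,T} = {A} (intersection, +0)
AW@3: {T} ∪ {C} = {C,T} (union, +1)
VZ@3: {T} ∪ {C} = {C,T} (union, +1)
TVZ@3: {G} ∪ {C,T} = {C,G,T} (union, +1)
ATVWZ@3: {C,T} ∩ {C,G,T} = {C,T} (intersection, +0)
AW@4: {C} ∪ {A} = {A,C} (union, +1)
VZ@4: {C} ∪ {G} = {C,G} (union, +1)
TVZ@4: {A} ∪ {C,G} = {A,C,G} (union, +1)
ATVWZ@4: {A,C} ∩ {A,C,G} = {A,C} (intersection, +0)
AW@5: {G} ∩ {G} = {G} (intersection, +0)
VZ@5: {A} ∩ {A} = {A} (intersection, +0)
TVZ@5: {C} ∪ {A} = {A,C} (union, +1)
ATVWZ@5: {G} ∪ {A,C} = {A,C,G} (union, +1)
AW@6: {G} ∩ {G} = {G} (intersection, +0)
VZ@6: {C} ∩ {C} = {C} (intersection, +0)
TVZ@6: {G} ∪ {C} = {C,G} (union, +1)
ATVWZ@6: {G} ∩ {C,G} = {G} (intersection, +0)
per-site changes: [2, 2, 2, 3, 3, 2, 1]; total = 15

A,C,G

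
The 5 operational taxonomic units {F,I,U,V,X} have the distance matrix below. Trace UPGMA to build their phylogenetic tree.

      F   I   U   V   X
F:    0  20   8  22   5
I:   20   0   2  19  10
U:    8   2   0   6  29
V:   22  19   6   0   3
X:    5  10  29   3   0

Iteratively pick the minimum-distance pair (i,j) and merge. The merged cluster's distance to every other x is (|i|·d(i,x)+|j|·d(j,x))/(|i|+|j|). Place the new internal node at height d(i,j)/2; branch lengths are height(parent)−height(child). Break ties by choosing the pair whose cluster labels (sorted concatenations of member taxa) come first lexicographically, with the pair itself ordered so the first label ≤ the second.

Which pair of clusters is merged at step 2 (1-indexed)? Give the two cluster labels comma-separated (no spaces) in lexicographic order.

V,X

iteration 1: select I,U (d=2); attach at lengths (1, 1); label the merged cluster IU
  updated: d(F,IU)=14, d(IU,V)=25/2, d(IU,X)=39/2
iteration 2: select V,X (d=3); attach at lengths (3/2, 3/2); label the merged cluster VX
  updated: d(F,VX)=27/2, d(IU,VX)=16
iteration 3: select F,VX (d=27/2); attach at lengths (27/4, 21/4); label the merged cluster FVX
  updated: d(FVX,IU)=46/3
iteration 4: select FVX,IU (d=46/3); attach at lengths (11/12, 20/3); label the merged cluster FIUVX
final tree: ((F:27/4,(V:3/2,X:3/2):21/4):11/12,(I:1,U:1):20/3)
total length: 295/12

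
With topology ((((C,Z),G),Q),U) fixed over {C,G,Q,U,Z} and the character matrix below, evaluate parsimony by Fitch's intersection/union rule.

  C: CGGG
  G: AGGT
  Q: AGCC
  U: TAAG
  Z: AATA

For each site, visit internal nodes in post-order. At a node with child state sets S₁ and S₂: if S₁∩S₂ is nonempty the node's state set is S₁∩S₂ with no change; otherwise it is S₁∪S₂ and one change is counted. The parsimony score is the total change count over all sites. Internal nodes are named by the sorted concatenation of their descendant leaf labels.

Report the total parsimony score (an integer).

10

[col 0] CZ: children C:{C}, Z:{A} ∪→ {A,C}; cost 1
[col 0] CGZ: children CZ:{A,C}, G:{A} ∩→ {A}; cost 0
[col 0] CGQZ: children CGZ:{A}, Q:{A} ∩→ {A}; cost 0
[col 0] CGQUZ: children CGQZ:{A}, U:{T} ∪→ {A,T}; cost 1
[col 1] CZ: children C:{G}, Z:{A} ∪→ {A,G}; cost 1
[col 1] CGZ: children CZ:{A,G}, G:{G} ∩→ {G}; cost 0
[col 1] CGQZ: children CGZ:{G}, Q:{G} ∩→ {G}; cost 0
[col 1] CGQUZ: children CGQZ:{G}, U:{A} ∪→ {A,G}; cost 1
[col 2] CZ: children C:{G}, Z:{T} ∪→ {G,T}; cost 1
[col 2] CGZ: children CZ:{G,T}, G:{G} ∩→ {G}; cost 0
[col 2] CGQZ: children CGZ:{G}, Q:{C} ∪→ {C,G}; cost 1
[col 2] CGQUZ: children CGQZ:{C,G}, U:{A} ∪→ {A,C,G}; cost 1
[col 3] CZ: children C:{G}, Z:{A} ∪→ {A,G}; cost 1
[col 3] CGZ: children CZ:{A,G}, G:{T} ∪→ {A,G,T}; cost 1
[col 3] CGQZ: children CGZ:{A,G,T}, Q:{C} ∪→ {A,C,G,T}; cost 1
[col 3] CGQUZ: children CGQZ:{A,C,G,T}, U:{G} ∩→ {G}; cost 0
per-site changes: [2, 2, 3, 3]; total = 10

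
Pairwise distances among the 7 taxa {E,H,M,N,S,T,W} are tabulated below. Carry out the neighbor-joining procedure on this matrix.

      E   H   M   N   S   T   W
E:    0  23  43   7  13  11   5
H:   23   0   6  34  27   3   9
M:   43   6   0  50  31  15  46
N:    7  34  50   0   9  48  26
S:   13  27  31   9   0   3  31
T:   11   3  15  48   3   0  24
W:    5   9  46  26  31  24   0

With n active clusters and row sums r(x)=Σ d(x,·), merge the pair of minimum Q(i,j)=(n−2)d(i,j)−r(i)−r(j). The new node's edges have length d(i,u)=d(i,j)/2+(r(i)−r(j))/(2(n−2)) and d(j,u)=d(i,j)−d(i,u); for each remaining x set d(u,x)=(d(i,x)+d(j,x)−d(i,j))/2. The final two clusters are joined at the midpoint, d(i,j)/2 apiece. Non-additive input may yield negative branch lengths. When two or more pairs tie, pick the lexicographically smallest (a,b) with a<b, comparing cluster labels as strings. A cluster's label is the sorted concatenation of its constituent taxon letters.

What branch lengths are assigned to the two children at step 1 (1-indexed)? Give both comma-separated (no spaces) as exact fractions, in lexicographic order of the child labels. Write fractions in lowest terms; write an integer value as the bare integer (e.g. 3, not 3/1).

-59/10,119/10

step 1: merge (H,M) at d=6, Q=-263; branch lengths H→-59/10, M→119/10; new cluster HM
  updated: d(E,HM)=30, d(HM,N)=39, d(HM,S)=26, d(HM,T)=6, d(HM,W)=49/2
step 2: merge (HM,T) at d=6, Q=-387/2; branch lengths HM→115/16, T→-19/16; new cluster HMT
  updated: d(E,HMT)=35/2, d(HMT,N)=81/2, d(HMT,S)=23/2, d(HMT,W)=85/4
step 3: merge (HMT,S) at d=23/2, Q=-483/4; branch lengths HMT→81/8, S→11/8; new cluster HMST
  updated: d(E,HMST)=19/2, d(HMST,N)=19, d(HMST,W)=163/8
step 4: merge (E,W) at d=5, Q=-503/8; branch lengths E→-159/32, W→319/32; new cluster EW
  updated: d(EW,HMST)=199/16, d(EW,N)=14
step 5: merge (EW,HMST) at d=199/16, Q=-727/16; branch lengths EW→119/32, HMST→279/32; new cluster EHMSTW
  updated: d(EHMSTW,N)=329/32
step 6: merge (EHMSTW,N) at d=329/32; branch lengths EHMSTW→329/64, N→329/64; new cluster EHMNSTW
final tree: (((E:-159/32,W:319/32):119/32,(((H:-59/10,M:119/10):115/16,T:-19/16):81/8,S:11/8):279/32):329/64,N:329/64)
total length: 1639/32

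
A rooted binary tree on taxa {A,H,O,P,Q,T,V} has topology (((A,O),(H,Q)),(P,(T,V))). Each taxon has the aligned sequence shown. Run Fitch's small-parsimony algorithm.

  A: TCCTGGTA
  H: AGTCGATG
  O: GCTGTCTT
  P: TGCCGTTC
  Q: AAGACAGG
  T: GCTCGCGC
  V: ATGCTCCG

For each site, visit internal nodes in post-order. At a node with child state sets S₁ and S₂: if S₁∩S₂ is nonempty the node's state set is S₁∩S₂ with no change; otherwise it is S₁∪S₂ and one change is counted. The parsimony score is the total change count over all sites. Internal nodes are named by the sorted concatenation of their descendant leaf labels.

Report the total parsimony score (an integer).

site 0, node AO: A={T} ∪ O={G} → {G,T} (+1)
site 0, node HQ: H={A} ∩ Q={A} → {A} (+0)
site 0, node AHOQ: AO={G,T} ∪ HQ={A} → {A,G,T} (+1)
site 0, node TV: T={G} ∪ V={A} → {A,G} (+1)
site 0, node PTV: P={T} ∪ TV={A,G} → {A,G,T} (+1)
site 0, node AHOPQTV: AHOQ={A,G,T} ∩ PTV={A,G,T} → {A,G,T} (+0)
site 1, node AO: A={C} ∩ O={C} → {C} (+0)
site 1, node HQ: H={G} ∪ Q={A} → {A,G} (+1)
site 1, node AHOQ: AO={C} ∪ HQ={A,G} → {A,C,G} (+1)
site 1, node TV: T={C} ∪ V={T} → {C,T} (+1)
site 1, node PTV: P={G} ∪ TV={C,T} → {C,G,T} (+1)
site 1, node AHOPQTV: AHOQ={A,C,G} ∩ PTV={C,G,T} → {C,G} (+0)
site 2, node AO: A={C} ∪ O={T} → {C,T} (+1)
site 2, node HQ: H={T} ∪ Q={G} → {G,T} (+1)
site 2, node AHOQ: AO={C,T} ∩ HQ={G,T} → {T} (+0)
site 2, node TV: T={T} ∪ V={G} → {G,T} (+1)
site 2, node PTV: P={C} ∪ TV={G,T} → {C,G,T} (+1)
site 2, node AHOPQTV: AHOQ={T} ∩ PTV={C,G,T} → {T} (+0)
site 3, node AO: A={T} ∪ O={G} → {G,T} (+1)
site 3, node HQ: H={C} ∪ Q={A} → {A,C} (+1)
site 3, node AHOQ: AO={G,T} ∪ HQ={A,C} → {A,C,G,T} (+1)
site 3, node TV: T={C} ∩ V={C} → {C} (+0)
site 3, node PTV: P={C} ∩ TV={C} → {C} (+0)
site 3, node AHOPQTV: AHOQ={A,C,G,T} ∩ PTV={C} → {C} (+0)
site 4, node AO: A={G} ∪ O={T} → {G,T} (+1)
site 4, node HQ: H={G} ∪ Q={C} → {C,G} (+1)
site 4, node AHOQ: AO={G,T} ∩ HQ={C,G} → {G} (+0)
site 4, node TV: T={G} ∪ V={T} → {G,T} (+1)
site 4, node PTV: P={G} ∩ TV={G,T} → {G} (+0)
site 4, node AHOPQTV: AHOQ={G} ∩ PTV={G} → {G} (+0)
site 5, node AO: A={G} ∪ O={C} → {C,G} (+1)
site 5, node HQ: H={A} ∩ Q={A} → {A} (+0)
site 5, node AHOQ: AO={C,G} ∪ HQ={A} → {A,C,G} (+1)
site 5, node TV: T={C} ∩ V={C} → {C} (+0)
site 5, node PTV: P={T} ∪ TV={C} → {C,T} (+1)
site 5, node AHOPQTV: AHOQ={A,C,G} ∩ PTV={C,T} → {C} (+0)
site 6, node AO: A={T} ∩ O={T} → {T} (+0)
site 6, node HQ: H={T} ∪ Q={G} → {G,T} (+1)
site 6, node AHOQ: AO={T} ∩ HQ={G,T} → {T} (+0)
site 6, node TV: T={G} ∪ V={C} → {C,G} (+1)
site 6, node PTV: P={T} ∪ TV={C,G} → {C,G,T} (+1)
site 6, node AHOPQTV: AHOQ={T} ∩ PTV={C,G,T} → {T} (+0)
site 7, node AO: A={A} ∪ O={T} → {A,T} (+1)
site 7, node HQ: H={G} ∩ Q={G} → {G} (+0)
site 7, node AHOQ: AO={A,T} ∪ HQ={G} → {A,G,T} (+1)
site 7, node TV: T={C} ∪ V={G} → {C,G} (+1)
site 7, node PTV: P={C} ∩ TV={C,G} → {C} (+0)
site 7, node AHOPQTV: AHOQ={A,G,T} ∪ PTV={C} → {A,C,G,T} (+1)
per-site changes: [4, 4, 4, 3, 3, 3, 3, 4]; total = 28

28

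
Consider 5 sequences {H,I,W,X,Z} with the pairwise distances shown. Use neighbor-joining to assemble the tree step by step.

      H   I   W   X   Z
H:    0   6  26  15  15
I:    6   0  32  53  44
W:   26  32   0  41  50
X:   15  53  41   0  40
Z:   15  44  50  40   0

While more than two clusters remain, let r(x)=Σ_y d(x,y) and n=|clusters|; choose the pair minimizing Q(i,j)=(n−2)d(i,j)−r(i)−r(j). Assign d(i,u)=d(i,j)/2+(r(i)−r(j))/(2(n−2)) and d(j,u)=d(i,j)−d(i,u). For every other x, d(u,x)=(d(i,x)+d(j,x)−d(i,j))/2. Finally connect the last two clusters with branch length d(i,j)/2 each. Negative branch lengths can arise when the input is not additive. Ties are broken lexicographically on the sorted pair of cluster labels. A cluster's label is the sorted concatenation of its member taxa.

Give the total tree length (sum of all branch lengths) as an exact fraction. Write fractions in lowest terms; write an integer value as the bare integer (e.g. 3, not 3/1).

75

iteration 1: select I,W (d=32, Q=-188); attach at lengths (41/3, 55/3); label the merged cluster IW
  updated: d(H,IW)=0, d(IW,X)=31, d(IW,Z)=31
iteration 2: select H,IW (d=0, Q=-92); attach at lengths (-8, 8); label the merged cluster HIW
  updated: d(HIW,X)=23, d(HIW,Z)=23
iteration 3: select HIW,X (d=23, Q=-86); attach at lengths (3, 20); label the merged cluster HIWX
  updated: d(HIWX,Z)=20
iteration 4: select HIWX,Z (d=20); attach at lengths (10, 10); label the merged cluster HIWXZ
final tree: (((H:-8,(I:41/3,W:55/3):8):3,X:20):10,Z:10)
total length: 75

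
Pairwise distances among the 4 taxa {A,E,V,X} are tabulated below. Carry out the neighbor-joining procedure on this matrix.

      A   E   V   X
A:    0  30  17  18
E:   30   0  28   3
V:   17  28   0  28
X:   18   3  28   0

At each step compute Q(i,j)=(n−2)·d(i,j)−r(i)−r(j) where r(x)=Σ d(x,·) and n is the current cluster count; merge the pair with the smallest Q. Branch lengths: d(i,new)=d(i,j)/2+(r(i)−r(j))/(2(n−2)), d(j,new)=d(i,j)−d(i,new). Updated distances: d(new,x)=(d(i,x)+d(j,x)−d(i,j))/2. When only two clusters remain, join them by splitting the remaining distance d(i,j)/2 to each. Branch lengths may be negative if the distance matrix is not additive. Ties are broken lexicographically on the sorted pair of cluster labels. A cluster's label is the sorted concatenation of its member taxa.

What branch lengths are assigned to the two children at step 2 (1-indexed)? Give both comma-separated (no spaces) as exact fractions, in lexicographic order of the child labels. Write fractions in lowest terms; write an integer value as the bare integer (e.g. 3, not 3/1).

16,9/2

iteration 1: select A,V (d=17, Q=-104); attach at lengths (13/2, 21/2); label the merged cluster AV
  updated: d(AV,E)=41/2, d(AV,X)=29/2
iteration 2: select AV,E (d=41/2, Q=-38); attach at lengths (16, 9/2); label the merged cluster AEV
  updated: d(AEV,X)=-3/2
iteration 3: select AEV,X (d=-3/2); attach at lengths (-3/4, -3/4); label the merged cluster AEVX
final tree: (((A:13/2,V:21/2):16,E:9/2):-3/4,X:-3/4)
total length: 36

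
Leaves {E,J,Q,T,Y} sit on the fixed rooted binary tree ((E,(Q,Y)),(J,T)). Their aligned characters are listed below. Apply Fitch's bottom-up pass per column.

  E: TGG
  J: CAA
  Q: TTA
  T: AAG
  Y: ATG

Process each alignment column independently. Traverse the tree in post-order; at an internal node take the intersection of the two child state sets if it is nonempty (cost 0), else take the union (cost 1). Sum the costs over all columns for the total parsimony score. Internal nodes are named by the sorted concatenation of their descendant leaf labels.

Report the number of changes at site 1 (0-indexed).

site 0, node QY: Q={T} ∪ Y={A} → {A,T} (+1)
site 0, node EQY: E={T} ∩ QY={A,T} → {T} (+0)
site 0, node JT: J={C} ∪ T={A} → {A,C} (+1)
site 0, node EJQTY: EQY={T} ∪ JT={A,C} → {A,C,T} (+1)
site 1, node QY: Q={T} ∩ Y={T} → {T} (+0)
site 1, node EQY: E={G} ∪ QY={T} → {G,T} (+1)
site 1, node JT: J={A} ∩ T={A} → {A} (+0)
site 1, node EJQTY: EQY={G,T} ∪ JT={A} → {A,G,T} (+1)
site 2, node QY: Q={A} ∪ Y={G} → {A,G} (+1)
site 2, node EQY: E={G} ∩ QY={A,G} → {G} (+0)
site 2, node JT: J={A} ∪ T={G} → {A,G} (+1)
site 2, node EJQTY: EQY={G} ∩ JT={A,G} → {G} (+0)
per-site changes: [3, 2, 2]; total = 7

2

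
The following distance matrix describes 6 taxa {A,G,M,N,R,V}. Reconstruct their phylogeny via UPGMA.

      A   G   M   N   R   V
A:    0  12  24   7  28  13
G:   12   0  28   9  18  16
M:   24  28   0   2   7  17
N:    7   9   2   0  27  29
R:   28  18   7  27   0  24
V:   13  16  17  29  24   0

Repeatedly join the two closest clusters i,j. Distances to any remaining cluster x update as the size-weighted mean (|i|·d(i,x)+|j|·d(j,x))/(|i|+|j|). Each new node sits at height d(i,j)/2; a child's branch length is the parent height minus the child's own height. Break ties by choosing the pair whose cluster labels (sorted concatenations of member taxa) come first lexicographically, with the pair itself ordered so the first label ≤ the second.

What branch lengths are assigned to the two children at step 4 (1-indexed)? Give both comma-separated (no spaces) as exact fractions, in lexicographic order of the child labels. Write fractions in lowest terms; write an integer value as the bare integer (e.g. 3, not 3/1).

15/2,17/2

iteration 1: select M,N (d=2); attach at lengths (1, 1); label the merged cluster MN
  updated: d(A,MN)=31/2, d(G,MN)=37/2, d(MN,R)=17, d(MN,V)=23
iteration 2: select A,G (d=12); attach at lengths (6, 6); label the merged cluster AG
  updated: d(AG,MN)=17, d(AG,R)=23, d(AG,V)=29/2
iteration 3: select AG,V (d=29/2); attach at lengths (5/4, 29/4); label the merged cluster AGV
  updated: d(AGV,MN)=19, d(AGV,R)=70/3
iteration 4: select MN,R (d=17); attach at lengths (15/2, 17/2); label the merged cluster MNR
  updated: d(AGV,MNR)=184/9
iteration 5: select AGV,MNR (d=184/9); attach at lengths (107/36, 31/18); label the merged cluster AGMNRV
final tree: (((A:6,G:6):5/4,V:29/4):107/36,((M:1,N:1):15/2,R:17/2):31/18)
total length: 1555/36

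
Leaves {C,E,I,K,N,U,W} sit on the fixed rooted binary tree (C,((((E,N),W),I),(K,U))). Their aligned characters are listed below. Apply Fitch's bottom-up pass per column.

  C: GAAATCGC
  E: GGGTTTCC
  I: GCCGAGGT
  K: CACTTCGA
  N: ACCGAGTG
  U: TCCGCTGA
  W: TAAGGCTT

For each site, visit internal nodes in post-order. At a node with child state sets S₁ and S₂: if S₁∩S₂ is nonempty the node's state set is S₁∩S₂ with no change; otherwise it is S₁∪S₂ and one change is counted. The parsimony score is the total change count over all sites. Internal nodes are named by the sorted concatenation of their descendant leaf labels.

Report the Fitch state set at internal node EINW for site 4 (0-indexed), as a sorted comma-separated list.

EN@0: {G} ∪ {A} = {A,G} (union, +1)
ENW@0: {A,G} ∪ {T} = {A,G,T} (union, +1)
EINW@0: {A,G,T} ∩ {G} = {G} (intersection, +0)
KU@0: {C} ∪ {T} = {C,T} (union, +1)
EIKNUW@0: {G} ∪ {C,T} = {C,G,T} (union, +1)
CEIKNUW@0: {G} ∩ {C,G,T} = {G} (intersection, +0)
EN@1: {G} ∪ {C} = {C,G} (union, +1)
ENW@1: {C,G} ∪ {A} = {A,C,G} (union, +1)
EINW@1: {A,C,G} ∩ {C} = {C} (intersection, +0)
KU@1: {A} ∪ {C} = {A,C} (union, +1)
EIKNUW@1: {C} ∩ {A,C} = {C} (intersection, +0)
CEIKNUW@1: {A} ∪ {C} = {A,C} (union, +1)
EN@2: {G} ∪ {C} = {C,G} (union, +1)
ENW@2: {C,G} ∪ {A} = {A,C,G} (union, +1)
EINW@2: {A,C,G} ∩ {C} = {C} (intersection, +0)
KU@2: {C} ∩ {C} = {C} (intersection, +0)
EIKNUW@2: {C} ∩ {C} = {C} (intersection, +0)
CEIKNUW@2: {A} ∪ {C} = {A,C} (union, +1)
EN@3: {T} ∪ {G} = {G,T} (union, +1)
ENW@3: {G,T} ∩ {G} = {G} (intersection, +0)
EINW@3: {G} ∩ {G} = {G} (intersection, +0)
KU@3: {T} ∪ {G} = {G,T} (union, +1)
EIKNUW@3: {G} ∩ {G,T} = {G} (intersection, +0)
CEIKNUW@3: {A} ∪ {G} = {A,G} (union, +1)
EN@4: {T} ∪ {A} = {A,T} (union, +1)
ENW@4: {A,T} ∪ {G} = {A,G,T} (union, +1)
EINW@4: {A,G,T} ∩ {A} = {A} (intersection, +0)
KU@4: {T} ∪ {C} = {C,T} (union, +1)
EIKNUW@4: {A} ∪ {C,T} = {A,C,T} (union, +1)
CEIKNUW@4: {T} ∩ {A,C,T} = {T} (intersection, +0)
EN@5: {T} ∪ {G} = {G,T} (union, +1)
ENW@5: {G,T} ∪ {C} = {C,G,T} (union, +1)
EINW@5: {C,G,T} ∩ {G} = {G} (intersection, +0)
KU@5: {C} ∪ {T} = {C,T} (union, +1)
EIKNUW@5: {G} ∪ {C,T} = {C,G,T} (union, +1)
CEIKNUW@5: {C} ∩ {C,G,T} = {C} (intersection, +0)
EN@6: {C} ∪ {T} = {C,T} (union, +1)
ENW@6: {C,T} ∩ {T} = {T} (intersection, +0)
EINW@6: {T} ∪ {G} = {G,T} (union, +1)
KU@6: {G} ∩ {G} = {G} (intersection, +0)
EIKNUW@6: {G,T} ∩ {G} = {G} (intersection, +0)
CEIKNUW@6: {G} ∩ {G} = {G} (intersection, +0)
EN@7: {C} ∪ {G} = {C,G} (union, +1)
ENW@7: {C,G} ∪ {T} = {C,G,T} (union, +1)
EINW@7: {C,G,T} ∩ {T} = {T} (intersection, +0)
KU@7: {A} ∩ {A} = {A} (intersection, +0)
EIKNUW@7: {T} ∪ {A} = {A,T} (union, +1)
CEIKNUW@7: {C} ∪ {A,T} = {A,C,T} (union, +1)
per-site changes: [4, 4, 3, 3, 4, 4, 2, 4]; total = 28

A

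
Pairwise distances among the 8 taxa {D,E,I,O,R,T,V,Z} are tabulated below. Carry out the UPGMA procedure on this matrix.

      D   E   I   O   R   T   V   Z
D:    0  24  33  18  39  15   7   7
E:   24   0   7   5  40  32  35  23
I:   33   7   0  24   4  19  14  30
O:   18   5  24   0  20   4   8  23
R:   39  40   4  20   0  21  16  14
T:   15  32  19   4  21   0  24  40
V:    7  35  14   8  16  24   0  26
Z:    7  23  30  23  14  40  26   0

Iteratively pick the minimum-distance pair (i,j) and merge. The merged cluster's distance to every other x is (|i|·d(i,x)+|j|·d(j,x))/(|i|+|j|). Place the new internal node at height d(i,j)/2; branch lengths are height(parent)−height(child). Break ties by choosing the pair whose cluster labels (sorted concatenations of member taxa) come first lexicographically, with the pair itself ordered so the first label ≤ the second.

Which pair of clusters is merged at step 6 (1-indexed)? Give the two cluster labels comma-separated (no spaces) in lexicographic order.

step 1: merge (I,R) at d=4; branch lengths I→2, R→2; new cluster IR
  updated: d(D,IR)=36, d(E,IR)=47/2, d(IR,O)=22, d(IR,T)=20, d(IR,V)=15, d(IR,Z)=22
step 2: merge (O,T) at d=4; branch lengths O→2, T→2; new cluster OT
  updated: d(D,OT)=33/2, d(E,OT)=37/2, d(IR,OT)=21, d(OT,V)=16, d(OT,Z)=63/2
step 3: merge (D,V) at d=7; branch lengths D→7/2, V→7/2; new cluster DV
  updated: d(DV,E)=59/2, d(DV,IR)=51/2, d(DV,OT)=65/4, d(DV,Z)=33/2
step 4: merge (DV,OT) at d=65/4; branch lengths DV→37/8, OT→49/8; new cluster DOTV
  updated: d(DOTV,E)=24, d(DOTV,IR)=93/4, d(DOTV,Z)=24
step 5: merge (IR,Z) at d=22; branch lengths IR→9, Z→11; new cluster IRZ
  updated: d(DOTV,IRZ)=47/2, d(E,IRZ)=70/3
step 6: merge (E,IRZ) at d=70/3; branch lengths E→35/3, IRZ→2/3; new cluster EIRZ
  updated: d(DOTV,EIRZ)=189/8
step 7: merge (DOTV,EIRZ) at d=189/8; branch lengths DOTV→59/16, EIRZ→7/48; new cluster DEIORTVZ
final tree: (((D:7/2,V:7/2):37/8,(O:2,T:2):49/8):59/16,(E:35/3,((I:2,R:2):9,Z:11):2/3):7/48)
total length: 743/12

E,IRZ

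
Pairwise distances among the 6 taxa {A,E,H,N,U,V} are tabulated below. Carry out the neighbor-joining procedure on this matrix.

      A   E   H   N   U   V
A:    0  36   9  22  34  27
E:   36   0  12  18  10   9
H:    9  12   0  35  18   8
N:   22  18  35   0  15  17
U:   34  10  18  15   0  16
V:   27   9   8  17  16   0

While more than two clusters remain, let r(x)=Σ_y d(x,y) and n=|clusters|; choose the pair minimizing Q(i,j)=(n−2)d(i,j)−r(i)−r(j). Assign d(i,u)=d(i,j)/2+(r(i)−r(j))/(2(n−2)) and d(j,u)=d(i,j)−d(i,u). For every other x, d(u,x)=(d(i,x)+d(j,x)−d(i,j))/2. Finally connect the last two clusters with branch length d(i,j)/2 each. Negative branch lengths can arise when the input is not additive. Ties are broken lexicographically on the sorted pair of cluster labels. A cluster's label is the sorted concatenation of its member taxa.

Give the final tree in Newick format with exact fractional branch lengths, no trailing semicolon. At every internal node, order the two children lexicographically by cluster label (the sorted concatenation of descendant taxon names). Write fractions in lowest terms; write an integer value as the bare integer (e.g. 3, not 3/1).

1. join A+H (d=9, Q=-174) ⇒ AH; edges |A|=41/4, |H|=-5/4
  updated: d(AH,E)=39/2, d(AH,N)=24, d(AH,U)=43/2, d(AH,V)=13
2. join AH+V (d=13, Q=-94) ⇒ AHV; edges |AH|=31/3, |V|=8/3
  updated: d(AHV,E)=31/4, d(AHV,N)=14, d(AHV,U)=49/4
3. join AHV+E (d=31/4, Q=-217/4) ⇒ AEHV; edges |AHV|=55/16, |E|=69/16
  updated: d(AEHV,N)=97/8, d(AEHV,U)=29/4
4. join AEHV+N (d=97/8, Q=-275/8) ⇒ AEHNV; edges |AEHV|=35/16, |N|=159/16
  updated: d(AEHNV,U)=81/16
5. join AEHNV+U (d=81/16) ⇒ AEHNUV; edges |AEHNV|=81/32, |U|=81/32
final tree: (((((A:41/4,H:-5/4):31/3,V:8/3):55/16,E:69/16):35/16,N:159/16):81/32,U:81/32)
total length: 751/16

(((((A:41/4,H:-5/4):31/3,V:8/3):55/16,E:69/16):35/16,N:159/16):81/32,U:81/32)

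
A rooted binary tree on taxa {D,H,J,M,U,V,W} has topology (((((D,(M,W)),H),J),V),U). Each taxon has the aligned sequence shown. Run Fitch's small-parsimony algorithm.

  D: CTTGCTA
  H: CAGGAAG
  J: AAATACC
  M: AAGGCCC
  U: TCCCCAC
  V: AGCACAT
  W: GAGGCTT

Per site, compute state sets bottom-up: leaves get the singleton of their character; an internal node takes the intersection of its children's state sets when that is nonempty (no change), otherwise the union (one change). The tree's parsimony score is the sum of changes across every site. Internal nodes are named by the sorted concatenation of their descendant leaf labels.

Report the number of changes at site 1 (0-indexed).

3

MW@0: {A} ∪ {G} = {A,G} (union, +1)
DMW@0: {C} ∪ {A,G} = {A,C,G} (union, +1)
DHMW@0: {A,C,G} ∩ {C} = {C} (intersection, +0)
DHJMW@0: {C} ∪ {A} = {A,C} (union, +1)
DHJMVW@0: {A,C} ∩ {A} = {A} (intersection, +0)
DHJMUVW@0: {A} ∪ {T} = {A,T} (union, +1)
MW@1: {A} ∩ {A} = {A} (intersection, +0)
DMW@1: {T} ∪ {A} = {A,T} (union, +1)
DHMW@1: {A,T} ∩ {A} = {A} (intersection, +0)
DHJMW@1: {A} ∩ {A} = {A} (intersection, +0)
DHJMVW@1: {A} ∪ {G} = {A,G} (union, +1)
DHJMUVW@1: {A,G} ∪ {C} = {A,C,G} (union, +1)
MW@2: {G} ∩ {G} = {G} (intersection, +0)
DMW@2: {T} ∪ {G} = {G,T} (union, +1)
DHMW@2: {G,T} ∩ {G} = {G} (intersection, +0)
DHJMW@2: {G} ∪ {A} = {A,G} (union, +1)
DHJMVW@2: {A,G} ∪ {C} = {A,C,G} (union, +1)
DHJMUVW@2: {A,C,G} ∩ {C} = {C} (intersection, +0)
MW@3: {G} ∩ {G} = {G} (intersection, +0)
DMW@3: {G} ∩ {G} = {G} (intersection, +0)
DHMW@3: {G} ∩ {G} = {G} (intersection, +0)
DHJMW@3: {G} ∪ {T} = {G,T} (union, +1)
DHJMVW@3: {G,T} ∪ {A} = {A,G,T} (union, +1)
DHJMUVW@3: {A,G,T} ∪ {C} = {A,C,G,T} (union, +1)
MW@4: {C} ∩ {C} = {C} (intersection, +0)
DMW@4: {C} ∩ {C} = {C} (intersection, +0)
DHMW@4: {C} ∪ {A} = {A,C} (union, +1)
DHJMW@4: {A,C} ∩ {A} = {A} (intersection, +0)
DHJMVW@4: {A} ∪ {C} = {A,C} (union, +1)
DHJMUVW@4: {A,C} ∩ {C} = {C} (intersection, +0)
MW@5: {C} ∪ {T} = {C,T} (union, +1)
DMW@5: {T} ∩ {C,T} = {T} (intersection, +0)
DHMW@5: {T} ∪ {A} = {A,T} (union, +1)
DHJMW@5: {A,T} ∪ {C} = {A,C,T} (union, +1)
DHJMVW@5: {A,C,T} ∩ {A} = {A} (intersection, +0)
DHJMUVW@5: {A} ∩ {A} = {A} (intersection, +0)
MW@6: {C} ∪ {T} = {C,T} (union, +1)
DMW@6: {A} ∪ {C,T} = {A,C,T} (union, +1)
DHMW@6: {A,C,T} ∪ {G} = {A,C,G,T} (union, +1)
DHJMW@6: {A,C,G,T} ∩ {C} = {C} (intersection, +0)
DHJMVW@6: {C} ∪ {T} = {C,T} (union, +1)
DHJMUVW@6: {C,T} ∩ {C} = {C} (intersection, +0)
per-site changes: [4, 3, 3, 3, 2, 3, 4]; total = 22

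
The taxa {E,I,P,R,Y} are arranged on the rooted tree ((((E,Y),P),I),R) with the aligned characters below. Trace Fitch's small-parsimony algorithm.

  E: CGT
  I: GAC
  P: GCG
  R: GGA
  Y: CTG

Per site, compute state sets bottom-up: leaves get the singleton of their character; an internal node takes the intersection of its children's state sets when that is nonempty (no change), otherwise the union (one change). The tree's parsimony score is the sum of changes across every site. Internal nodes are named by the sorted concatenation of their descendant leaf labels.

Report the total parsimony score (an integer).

EY@0: {C} ∩ {C} = {C} (intersection, +0)
EPY@0: {C} ∪ {G} = {C,G} (union, +1)
EIPY@0: {C,G} ∩ {G} = {G} (intersection, +0)
EIPRY@0: {G} ∩ {G} = {G} (intersection, +0)
EY@1: {G} ∪ {T} = {G,T} (union, +1)
EPY@1: {G,T} ∪ {C} = {C,G,T} (union, +1)
EIPY@1: {C,G,T} ∪ {A} = {A,C,G,T} (union, +1)
EIPRY@1: {A,C,G,T} ∩ {G} = {G} (intersection, +0)
EY@2: {T} ∪ {G} = {G,T} (union, +1)
EPY@2: {G,T} ∩ {G} = {G} (intersection, +0)
EIPY@2: {G} ∪ {C} = {C,G} (union, +1)
EIPRY@2: {C,G} ∪ {A} = {A,C,G} (union, +1)
per-site changes: [1, 3, 3]; total = 7

7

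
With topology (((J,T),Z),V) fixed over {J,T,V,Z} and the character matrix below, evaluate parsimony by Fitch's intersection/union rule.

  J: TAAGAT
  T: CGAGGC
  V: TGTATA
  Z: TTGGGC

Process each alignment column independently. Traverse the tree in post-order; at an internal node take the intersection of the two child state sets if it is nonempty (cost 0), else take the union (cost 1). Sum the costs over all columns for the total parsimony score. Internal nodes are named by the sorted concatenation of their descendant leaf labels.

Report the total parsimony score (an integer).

[col 0] JT: children J:{T}, T:{C} ∪→ {C,T}; cost 1
[col 0] JTZ: children JT:{C,T}, Z:{T} ∩→ {T}; cost 0
[col 0] JTVZ: children JTZ:{T}, V:{T} ∩→ {T}; cost 0
[col 1] JT: children J:{A}, T:{G} ∪→ {A,G}; cost 1
[col 1] JTZ: children JT:{A,G}, Z:{T} ∪→ {A,G,T}; cost 1
[col 1] JTVZ: children JTZ:{A,G,T}, V:{G} ∩→ {G}; cost 0
[col 2] JT: children J:{A}, T:{A} ∩→ {A}; cost 0
[col 2] JTZ: children JT:{A}, Z:{G} ∪→ {A,G}; cost 1
[col 2] JTVZ: children JTZ:{A,G}, V:{T} ∪→ {A,G,T}; cost 1
[col 3] JT: children J:{G}, T:{G} ∩→ {G}; cost 0
[col 3] JTZ: children JT:{G}, Z:{G} ∩→ {G}; cost 0
[col 3] JTVZ: children JTZ:{G}, V:{A} ∪→ {A,G}; cost 1
[col 4] JT: children J:{A}, T:{G} ∪→ {A,G}; cost 1
[col 4] JTZ: children JT:{A,G}, Z:{G} ∩→ {G}; cost 0
[col 4] JTVZ: children JTZ:{G}, V:{T} ∪→ {G,T}; cost 1
[col 5] JT: children J:{T}, T:{C} ∪→ {C,T}; cost 1
[col 5] JTZ: children JT:{C,T}, Z:{C} ∩→ {C}; cost 0
[col 5] JTVZ: children JTZ:{C}, V:{A} ∪→ {A,C}; cost 1
per-site changes: [1, 2, 2, 1, 2, 2]; total = 10

10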